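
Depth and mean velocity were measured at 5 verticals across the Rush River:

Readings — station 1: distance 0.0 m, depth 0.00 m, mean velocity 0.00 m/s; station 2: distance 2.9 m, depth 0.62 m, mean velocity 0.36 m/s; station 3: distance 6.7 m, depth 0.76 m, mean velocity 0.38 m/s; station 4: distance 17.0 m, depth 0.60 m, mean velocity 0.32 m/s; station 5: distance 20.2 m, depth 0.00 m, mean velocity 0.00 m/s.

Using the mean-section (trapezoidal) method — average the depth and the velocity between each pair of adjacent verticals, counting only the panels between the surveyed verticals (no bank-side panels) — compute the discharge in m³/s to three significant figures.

Panel 1-2: Δb = 2.9 m, d̄ = (0.00+0.62)/2 = 0.31, v̄ = (0.00+0.36)/2 = 0.18 → q = 2.9×0.31×0.18 = 0.1618 m³/s
Panel 2-3: Δb = 3.8 m, d̄ = (0.62+0.76)/2 = 0.69, v̄ = (0.36+0.38)/2 = 0.37 → q = 3.8×0.69×0.37 = 0.9701 m³/s
Panel 3-4: Δb = 10.3 m, d̄ = (0.76+0.60)/2 = 0.68, v̄ = (0.38+0.32)/2 = 0.35 → q = 10.3×0.68×0.35 = 2.451 m³/s
Panel 4-5: Δb = 3.2 m, d̄ = (0.60+0.00)/2 = 0.3, v̄ = (0.32+0.00)/2 = 0.16 → q = 3.2×0.3×0.16 = 0.1536 m³/s
Q = Σ q = 3.737 m³/s

3.74 m³/s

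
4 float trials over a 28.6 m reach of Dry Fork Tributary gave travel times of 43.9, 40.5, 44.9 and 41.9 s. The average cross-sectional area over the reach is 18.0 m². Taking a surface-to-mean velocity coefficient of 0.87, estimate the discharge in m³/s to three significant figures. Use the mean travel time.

t̄ = (43.9 + 40.5 + 44.9 + 41.9) / 4 = 42.8 s
v_surface = L / t̄ = 28.6 / 42.8 = 0.6682 m/s
v_mean = 0.87 × 0.6682 = 0.5814 m/s
Q = A × v_mean = 18.0 × 0.5814 = 10.46 m³/s

10.5 m³/s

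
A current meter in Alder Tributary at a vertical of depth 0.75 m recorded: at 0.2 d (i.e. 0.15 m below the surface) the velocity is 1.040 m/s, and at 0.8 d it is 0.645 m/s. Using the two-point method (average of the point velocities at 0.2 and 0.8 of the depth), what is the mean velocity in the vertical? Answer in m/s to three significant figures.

0.843 m/s

v̄ = (1.040 + 0.645) / 2 = 0.8425 m/s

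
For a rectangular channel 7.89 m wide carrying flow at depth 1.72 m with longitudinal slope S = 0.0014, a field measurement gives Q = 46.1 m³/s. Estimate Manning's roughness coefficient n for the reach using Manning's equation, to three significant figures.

0.0124

A = b·y = 7.89 × 1.72 = 13.57 m²
P = b + 2y = 7.89 + 2×1.72 = 11.33 m
R = A/P = 13.57/11.33 = 1.198 m
n = (1/Q)·A·R^(2/3)·S^(1/2) = (1/46.1) × 13.57 × 1.128 × 0.03742 = 0.01242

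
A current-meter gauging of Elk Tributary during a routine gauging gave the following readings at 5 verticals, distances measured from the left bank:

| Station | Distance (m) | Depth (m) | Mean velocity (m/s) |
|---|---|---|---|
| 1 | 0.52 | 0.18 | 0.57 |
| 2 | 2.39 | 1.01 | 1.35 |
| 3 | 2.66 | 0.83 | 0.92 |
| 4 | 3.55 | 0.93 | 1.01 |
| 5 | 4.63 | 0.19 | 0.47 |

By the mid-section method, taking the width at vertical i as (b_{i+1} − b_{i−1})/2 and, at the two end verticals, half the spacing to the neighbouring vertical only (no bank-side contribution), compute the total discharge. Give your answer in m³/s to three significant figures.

w_1 = (2.39 − 0.52)/2 = 0.935 m; q_1 = 0.57 × 0.18 × 0.935 = 0.09593 m³/s
w_2 = (2.66 − 0.52)/2 = 1.07 m; q_2 = 1.35 × 1.01 × 1.07 = 1.459 m³/s
w_3 = (3.55 − 2.39)/2 = 0.58 m; q_3 = 0.92 × 0.83 × 0.58 = 0.4429 m³/s
w_4 = (4.63 − 2.66)/2 = 0.985 m; q_4 = 1.01 × 0.93 × 0.985 = 0.9252 m³/s
w_5 = (4.63 − 3.55)/2 = 0.54 m; q_5 = 0.47 × 0.19 × 0.54 = 0.04822 m³/s
Q = Σ qᵢ = 2.971 m³/s

2.97 m³/s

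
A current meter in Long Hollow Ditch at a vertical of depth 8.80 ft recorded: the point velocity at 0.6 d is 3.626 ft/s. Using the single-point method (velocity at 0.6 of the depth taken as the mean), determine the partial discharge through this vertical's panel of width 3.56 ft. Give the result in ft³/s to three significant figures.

v̄ = v₀.₆ = 3.626 ft/s
q = v̄ × d × w = 3.626 × 8.80 × 3.56 = 113.6 ft³/s

114 ft³/s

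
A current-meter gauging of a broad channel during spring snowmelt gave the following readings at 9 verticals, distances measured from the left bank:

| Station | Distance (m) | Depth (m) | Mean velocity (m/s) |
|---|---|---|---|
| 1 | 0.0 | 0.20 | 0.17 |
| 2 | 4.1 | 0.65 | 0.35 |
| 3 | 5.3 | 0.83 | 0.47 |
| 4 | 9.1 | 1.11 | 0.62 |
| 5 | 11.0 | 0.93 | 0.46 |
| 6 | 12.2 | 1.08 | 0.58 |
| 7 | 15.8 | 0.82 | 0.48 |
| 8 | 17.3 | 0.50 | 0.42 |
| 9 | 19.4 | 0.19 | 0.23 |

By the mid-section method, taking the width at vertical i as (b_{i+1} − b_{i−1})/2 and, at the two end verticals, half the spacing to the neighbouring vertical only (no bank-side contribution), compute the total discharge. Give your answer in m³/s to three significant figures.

w_1 = (4.1 − 0.0)/2 = 2.05 m; q_1 = 0.17 × 0.20 × 2.05 = 0.06970 m³/s
w_2 = (5.3 − 0.0)/2 = 2.65 m; q_2 = 0.35 × 0.65 × 2.65 = 0.6029 m³/s
w_3 = (9.1 − 4.1)/2 = 2.5 m; q_3 = 0.47 × 0.83 × 2.5 = 0.9753 m³/s
w_4 = (11.0 − 5.3)/2 = 2.85 m; q_4 = 0.62 × 1.11 × 2.85 = 1.961 m³/s
w_5 = (12.2 − 9.1)/2 = 1.55 m; q_5 = 0.46 × 0.93 × 1.55 = 0.6631 m³/s
w_6 = (15.8 − 11.0)/2 = 2.4 m; q_6 = 0.58 × 1.08 × 2.4 = 1.503 m³/s
w_7 = (17.3 − 12.2)/2 = 2.55 m; q_7 = 0.48 × 0.82 × 2.55 = 1.004 m³/s
w_8 = (19.4 − 15.8)/2 = 1.8 m; q_8 = 0.42 × 0.50 × 1.8 = 0.3780 m³/s
w_9 = (19.4 − 17.3)/2 = 1.05 m; q_9 = 0.23 × 0.19 × 1.05 = 0.04589 m³/s
Q = Σ qᵢ = 7.203 m³/s

7.20 m³/s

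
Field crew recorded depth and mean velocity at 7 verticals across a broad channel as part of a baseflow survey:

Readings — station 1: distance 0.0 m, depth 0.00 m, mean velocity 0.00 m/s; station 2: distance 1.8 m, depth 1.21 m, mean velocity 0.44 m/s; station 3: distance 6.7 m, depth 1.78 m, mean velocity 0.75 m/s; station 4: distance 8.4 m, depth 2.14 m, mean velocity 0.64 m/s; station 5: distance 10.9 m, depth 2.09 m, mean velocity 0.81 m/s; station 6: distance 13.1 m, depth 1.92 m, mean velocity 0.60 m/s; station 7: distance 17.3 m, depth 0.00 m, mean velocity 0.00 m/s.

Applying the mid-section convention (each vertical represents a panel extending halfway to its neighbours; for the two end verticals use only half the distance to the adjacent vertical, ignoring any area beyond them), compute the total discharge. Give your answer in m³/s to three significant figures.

16.7 m³/s

w_2 = (6.7 − 0.0)/2 = 3.35 m; q_2 = 0.44 × 1.21 × 3.35 = 1.784 m³/s
w_3 = (8.4 − 1.8)/2 = 3.3 m; q_3 = 0.75 × 1.78 × 3.3 = 4.406 m³/s
w_4 = (10.9 − 6.7)/2 = 2.1 m; q_4 = 0.64 × 2.14 × 2.1 = 2.876 m³/s
w_5 = (13.1 − 8.4)/2 = 2.35 m; q_5 = 0.81 × 2.09 × 2.35 = 3.978 m³/s
w_6 = (17.3 − 10.9)/2 = 3.2 m; q_6 = 0.60 × 1.92 × 3.2 = 3.686 m³/s
Stations 1, 7 contribute zero (depth or velocity is 0).
Q = Σ qᵢ = 16.73 m³/s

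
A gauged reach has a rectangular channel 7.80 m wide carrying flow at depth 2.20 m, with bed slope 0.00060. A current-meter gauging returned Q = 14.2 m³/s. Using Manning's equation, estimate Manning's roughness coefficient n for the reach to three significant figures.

0.0372

A = b·y = 7.80 × 2.20 = 17.16 m²
P = b + 2y = 7.80 + 2×2.20 = 12.20 m
R = A/P = 17.16/12.20 = 1.407 m
n = (1/Q)·A·R^(2/3)·S^(1/2) = (1/14.2) × 17.16 × 1.255 × 0.02449 = 0.03716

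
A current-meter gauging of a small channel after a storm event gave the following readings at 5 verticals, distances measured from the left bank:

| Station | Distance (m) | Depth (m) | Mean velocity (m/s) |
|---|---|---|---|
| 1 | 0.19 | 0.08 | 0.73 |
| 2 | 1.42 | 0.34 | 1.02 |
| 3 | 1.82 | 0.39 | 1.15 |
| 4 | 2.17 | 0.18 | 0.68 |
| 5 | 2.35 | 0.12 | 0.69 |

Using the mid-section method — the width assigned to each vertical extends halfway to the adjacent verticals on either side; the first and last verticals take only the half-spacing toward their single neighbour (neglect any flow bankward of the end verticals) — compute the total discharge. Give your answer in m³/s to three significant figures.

w_1 = (1.42 − 0.19)/2 = 0.615 m; q_1 = 0.73 × 0.08 × 0.615 = 0.03592 m³/s
w_2 = (1.82 − 0.19)/2 = 0.815 m; q_2 = 1.02 × 0.34 × 0.815 = 0.2826 m³/s
w_3 = (2.17 − 1.42)/2 = 0.375 m; q_3 = 1.15 × 0.39 × 0.375 = 0.1682 m³/s
w_4 = (2.35 − 1.82)/2 = 0.265 m; q_4 = 0.68 × 0.18 × 0.265 = 0.03244 m³/s
w_5 = (2.35 − 2.17)/2 = 0.09 m; q_5 = 0.69 × 0.12 × 0.09 = 0.007452 m³/s
Q = Σ qᵢ = 0.5266 m³/s

0.527 m³/s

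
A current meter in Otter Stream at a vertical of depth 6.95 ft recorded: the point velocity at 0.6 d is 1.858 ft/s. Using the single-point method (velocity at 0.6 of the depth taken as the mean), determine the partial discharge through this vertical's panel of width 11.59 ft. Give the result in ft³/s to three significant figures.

v̄ = v₀.₆ = 1.858 ft/s
q = v̄ × d × w = 1.858 × 6.95 × 11.59 = 149.7 ft³/s

150 ft³/s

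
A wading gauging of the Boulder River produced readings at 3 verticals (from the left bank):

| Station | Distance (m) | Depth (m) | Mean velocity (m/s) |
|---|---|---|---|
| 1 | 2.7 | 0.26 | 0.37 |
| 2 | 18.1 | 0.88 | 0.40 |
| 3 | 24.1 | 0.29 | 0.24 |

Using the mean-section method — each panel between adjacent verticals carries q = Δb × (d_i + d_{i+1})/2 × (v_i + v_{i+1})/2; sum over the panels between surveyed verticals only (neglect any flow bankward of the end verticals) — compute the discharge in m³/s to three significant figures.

Panel 1-2: Δb = 15.4 m, d̄ = (0.26+0.88)/2 = 0.57, v̄ = (0.37+0.40)/2 = 0.385 → q = 15.4×0.57×0.385 = 3.380 m³/s
Panel 2-3: Δb = 6 m, d̄ = (0.88+0.29)/2 = 0.585, v̄ = (0.40+0.24)/2 = 0.32 → q = 6×0.585×0.32 = 1.123 m³/s
Q = Σ q = 4.503 m³/s

4.50 m³/s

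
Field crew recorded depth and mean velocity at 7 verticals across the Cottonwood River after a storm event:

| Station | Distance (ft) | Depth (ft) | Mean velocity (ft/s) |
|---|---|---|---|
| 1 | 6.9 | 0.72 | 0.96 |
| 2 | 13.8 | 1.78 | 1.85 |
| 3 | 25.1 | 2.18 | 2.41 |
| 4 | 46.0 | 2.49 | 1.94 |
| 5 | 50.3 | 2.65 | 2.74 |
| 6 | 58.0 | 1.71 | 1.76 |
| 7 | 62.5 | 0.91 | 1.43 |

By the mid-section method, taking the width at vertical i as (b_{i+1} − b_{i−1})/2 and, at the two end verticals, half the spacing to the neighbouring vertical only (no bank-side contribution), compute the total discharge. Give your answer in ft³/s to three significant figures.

243 ft³/s

w_1 = (13.8 − 6.9)/2 = 3.45 ft; q_1 = 0.96 × 0.72 × 3.45 = 2.385 ft³/s
w_2 = (25.1 − 6.9)/2 = 9.1 ft; q_2 = 1.85 × 1.78 × 9.1 = 29.97 ft³/s
w_3 = (46.0 − 13.8)/2 = 16.1 ft; q_3 = 2.41 × 2.18 × 16.1 = 84.59 ft³/s
w_4 = (50.3 − 25.1)/2 = 12.6 ft; q_4 = 1.94 × 2.49 × 12.6 = 60.87 ft³/s
w_5 = (58.0 − 46.0)/2 = 6 ft; q_5 = 2.74 × 2.65 × 6 = 43.57 ft³/s
w_6 = (62.5 − 50.3)/2 = 6.1 ft; q_6 = 1.76 × 1.71 × 6.1 = 18.36 ft³/s
w_7 = (62.5 − 58.0)/2 = 2.25 ft; q_7 = 1.43 × 0.91 × 2.25 = 2.928 ft³/s
Q = Σ qᵢ = 242.7 ft³/s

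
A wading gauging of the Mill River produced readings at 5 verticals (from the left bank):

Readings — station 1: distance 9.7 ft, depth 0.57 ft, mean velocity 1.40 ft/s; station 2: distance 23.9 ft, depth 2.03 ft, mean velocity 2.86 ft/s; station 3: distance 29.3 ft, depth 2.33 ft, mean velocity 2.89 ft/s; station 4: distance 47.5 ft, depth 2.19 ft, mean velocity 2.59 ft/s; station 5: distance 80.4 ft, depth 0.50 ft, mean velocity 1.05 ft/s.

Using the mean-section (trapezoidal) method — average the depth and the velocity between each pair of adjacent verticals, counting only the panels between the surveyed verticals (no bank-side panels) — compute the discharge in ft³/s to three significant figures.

266 ft³/s

Panel 1-2: Δb = 14.2 ft, d̄ = (0.57+2.03)/2 = 1.3, v̄ = (1.40+2.86)/2 = 2.13 → q = 14.2×1.3×2.13 = 39.32 ft³/s
Panel 2-3: Δb = 5.4 ft, d̄ = (2.03+2.33)/2 = 2.18, v̄ = (2.86+2.89)/2 = 2.875 → q = 5.4×2.18×2.875 = 33.84 ft³/s
Panel 3-4: Δb = 18.2 ft, d̄ = (2.33+2.19)/2 = 2.26, v̄ = (2.89+2.59)/2 = 2.74 → q = 18.2×2.26×2.74 = 112.7 ft³/s
Panel 4-5: Δb = 32.9 ft, d̄ = (2.19+0.50)/2 = 1.345, v̄ = (2.59+1.05)/2 = 1.82 → q = 32.9×1.345×1.82 = 80.54 ft³/s
Q = Σ q = 266.4 ft³/s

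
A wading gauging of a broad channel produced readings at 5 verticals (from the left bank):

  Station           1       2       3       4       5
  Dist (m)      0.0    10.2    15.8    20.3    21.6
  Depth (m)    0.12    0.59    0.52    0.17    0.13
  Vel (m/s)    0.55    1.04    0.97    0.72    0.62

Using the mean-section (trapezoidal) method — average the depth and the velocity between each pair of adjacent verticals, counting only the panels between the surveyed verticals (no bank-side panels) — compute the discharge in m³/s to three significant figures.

Panel 1-2: Δb = 10.2 m, d̄ = (0.12+0.59)/2 = 0.355, v̄ = (0.55+1.04)/2 = 0.795 → q = 10.2×0.355×0.795 = 2.879 m³/s
Panel 2-3: Δb = 5.6 m, d̄ = (0.59+0.52)/2 = 0.555, v̄ = (1.04+0.97)/2 = 1.005 → q = 5.6×0.555×1.005 = 3.124 m³/s
Panel 3-4: Δb = 4.5 m, d̄ = (0.52+0.17)/2 = 0.345, v̄ = (0.97+0.72)/2 = 0.845 → q = 4.5×0.345×0.845 = 1.312 m³/s
Panel 4-5: Δb = 1.3 m, d̄ = (0.17+0.13)/2 = 0.15, v̄ = (0.72+0.62)/2 = 0.67 → q = 1.3×0.15×0.67 = 0.1307 m³/s
Q = Σ q = 7.445 m³/s

7.44 m³/s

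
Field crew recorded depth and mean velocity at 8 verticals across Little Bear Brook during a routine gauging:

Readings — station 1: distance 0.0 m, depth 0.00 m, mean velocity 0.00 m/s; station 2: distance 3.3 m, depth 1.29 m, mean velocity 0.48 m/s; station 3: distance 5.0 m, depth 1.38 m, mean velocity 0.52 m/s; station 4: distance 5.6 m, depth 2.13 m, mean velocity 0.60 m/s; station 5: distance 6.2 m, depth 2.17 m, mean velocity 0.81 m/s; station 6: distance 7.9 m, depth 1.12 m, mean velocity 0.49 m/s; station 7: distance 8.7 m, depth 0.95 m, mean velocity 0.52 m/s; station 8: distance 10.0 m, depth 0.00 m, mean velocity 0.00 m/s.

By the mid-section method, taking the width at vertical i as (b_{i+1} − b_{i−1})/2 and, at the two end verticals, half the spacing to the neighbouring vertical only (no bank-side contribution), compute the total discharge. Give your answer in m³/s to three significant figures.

6.37 m³/s

w_2 = (5.0 − 0.0)/2 = 2.5 m; q_2 = 0.48 × 1.29 × 2.5 = 1.548 m³/s
w_3 = (5.6 − 3.3)/2 = 1.15 m; q_3 = 0.52 × 1.38 × 1.15 = 0.8252 m³/s
w_4 = (6.2 − 5.0)/2 = 0.6 m; q_4 = 0.60 × 2.13 × 0.6 = 0.7668 m³/s
w_5 = (7.9 − 5.6)/2 = 1.15 m; q_5 = 0.81 × 2.17 × 1.15 = 2.021 m³/s
w_6 = (8.7 − 6.2)/2 = 1.25 m; q_6 = 0.49 × 1.12 × 1.25 = 0.6860 m³/s
w_7 = (10.0 − 7.9)/2 = 1.05 m; q_7 = 0.52 × 0.95 × 1.05 = 0.5187 m³/s
Stations 1, 8 contribute zero (depth or velocity is 0).
Q = Σ qᵢ = 6.366 m³/s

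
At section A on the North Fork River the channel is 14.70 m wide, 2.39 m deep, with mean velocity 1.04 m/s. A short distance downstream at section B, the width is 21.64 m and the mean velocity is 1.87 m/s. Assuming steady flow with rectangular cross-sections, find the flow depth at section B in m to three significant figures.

Q = A₁V₁ = (14.70×2.39) × 1.04 = 36.54 m³/s
d₂ = Q/(b₂ V₂) = 36.54/(21.64×1.87) = 0.9029 m

0.903 m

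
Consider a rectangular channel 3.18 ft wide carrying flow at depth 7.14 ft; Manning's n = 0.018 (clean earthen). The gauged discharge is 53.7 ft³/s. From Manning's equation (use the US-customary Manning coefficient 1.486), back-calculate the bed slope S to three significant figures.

0.000578

A = b·y = 3.18 × 7.14 = 22.71 ft²
P = b + 2y = 3.18 + 2×7.14 = 17.46 ft
R = A/P = 22.71/17.46 = 1.300 ft
S = (Q·n / (1.486·A·R^(2/3)))² = (53.7×0.018 / (1.486×22.71×1.191))² = 0.0005782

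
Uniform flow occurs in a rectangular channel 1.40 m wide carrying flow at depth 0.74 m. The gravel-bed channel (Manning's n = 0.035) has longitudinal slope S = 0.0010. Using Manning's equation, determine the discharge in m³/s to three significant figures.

0.473 m³/s

A = b·y = 1.40 × 0.74 = 1.036 m²
P = b + 2y = 1.40 + 2×0.74 = 2.880 m
R = A/P = 1.036/2.880 = 0.3597 m
Q = (1/n)·A·R^(2/3)·S^(1/2) = (1/0.035) × 1.036 × 0.3597^(2/3) × 0.0010^(1/2) = 0.4734 m³/s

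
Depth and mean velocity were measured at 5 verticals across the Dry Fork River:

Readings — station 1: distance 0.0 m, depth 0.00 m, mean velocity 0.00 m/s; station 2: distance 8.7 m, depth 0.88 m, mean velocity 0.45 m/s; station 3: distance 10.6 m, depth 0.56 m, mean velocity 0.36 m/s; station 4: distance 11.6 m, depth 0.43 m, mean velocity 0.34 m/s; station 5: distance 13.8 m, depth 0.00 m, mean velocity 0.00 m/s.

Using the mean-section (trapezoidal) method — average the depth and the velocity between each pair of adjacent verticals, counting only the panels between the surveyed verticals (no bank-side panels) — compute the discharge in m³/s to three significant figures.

Panel 1-2: Δb = 8.7 m, d̄ = (0.00+0.88)/2 = 0.44, v̄ = (0.00+0.45)/2 = 0.225 → q = 8.7×0.44×0.225 = 0.8613 m³/s
Panel 2-3: Δb = 1.9 m, d̄ = (0.88+0.56)/2 = 0.72, v̄ = (0.45+0.36)/2 = 0.405 → q = 1.9×0.72×0.405 = 0.5540 m³/s
Panel 3-4: Δb = 1 m, d̄ = (0.56+0.43)/2 = 0.495, v̄ = (0.36+0.34)/2 = 0.35 → q = 1×0.495×0.35 = 0.1733 m³/s
Panel 4-5: Δb = 2.2 m, d̄ = (0.43+0.00)/2 = 0.215, v̄ = (0.34+0.00)/2 = 0.17 → q = 2.2×0.215×0.17 = 0.08041 m³/s
Q = Σ q = 1.669 m³/s

1.67 m³/s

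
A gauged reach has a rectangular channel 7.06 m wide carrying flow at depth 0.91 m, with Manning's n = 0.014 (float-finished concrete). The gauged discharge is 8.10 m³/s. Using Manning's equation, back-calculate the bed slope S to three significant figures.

A = b·y = 7.06 × 0.91 = 6.425 m²
P = b + 2y = 7.06 + 2×0.91 = 8.880 m
R = A/P = 6.425/8.880 = 0.7235 m
S = (Q·n / (1·A·R^(2/3)))² = (8.10×0.014 / (1×6.425×0.8059))² = 0.0004797

0.000480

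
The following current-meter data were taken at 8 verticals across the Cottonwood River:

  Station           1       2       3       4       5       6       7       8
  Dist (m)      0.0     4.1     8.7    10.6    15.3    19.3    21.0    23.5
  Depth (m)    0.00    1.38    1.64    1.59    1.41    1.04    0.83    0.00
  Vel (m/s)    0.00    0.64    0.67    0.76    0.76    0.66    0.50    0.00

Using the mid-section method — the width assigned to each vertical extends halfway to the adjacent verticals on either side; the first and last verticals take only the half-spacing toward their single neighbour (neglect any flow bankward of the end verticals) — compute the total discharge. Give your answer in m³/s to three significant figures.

w_2 = (8.7 − 0.0)/2 = 4.35 m; q_2 = 0.64 × 1.38 × 4.35 = 3.842 m³/s
w_3 = (10.6 − 4.1)/2 = 3.25 m; q_3 = 0.67 × 1.64 × 3.25 = 3.571 m³/s
w_4 = (15.3 − 8.7)/2 = 3.3 m; q_4 = 0.76 × 1.59 × 3.3 = 3.988 m³/s
w_5 = (19.3 − 10.6)/2 = 4.35 m; q_5 = 0.76 × 1.41 × 4.35 = 4.661 m³/s
w_6 = (21.0 − 15.3)/2 = 2.85 m; q_6 = 0.66 × 1.04 × 2.85 = 1.956 m³/s
w_7 = (23.5 − 19.3)/2 = 2.1 m; q_7 = 0.50 × 0.83 × 2.1 = 0.8715 m³/s
Stations 1, 8 contribute zero (depth or velocity is 0).
Q = Σ qᵢ = 18.89 m³/s

18.9 m³/s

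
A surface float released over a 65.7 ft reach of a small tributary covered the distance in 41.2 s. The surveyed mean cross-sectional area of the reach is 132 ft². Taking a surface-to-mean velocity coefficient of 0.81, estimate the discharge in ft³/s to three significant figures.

171 ft³/s

v_surface = L / t̄ = 65.7 / 41.2 = 1.595 ft/s
v_mean = 0.81 × 1.595 = 1.292 ft/s
Q = A × v_mean = 132 × 1.292 = 170.5 ft³/s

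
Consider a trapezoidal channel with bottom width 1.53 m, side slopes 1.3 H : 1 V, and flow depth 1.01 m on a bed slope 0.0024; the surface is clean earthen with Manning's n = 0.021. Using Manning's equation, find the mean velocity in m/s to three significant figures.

A = (b + z·y)·y = (1.53 + 1.3×1.01)×1.01 = 2.871 m²
P = b + 2y√(1+z²) = 1.53 + 2×1.01×√(1+1.3²) = 4.843 m
R = A/P = 2.871/4.843 = 0.5929 m
Q = (1/n)·A·R^(2/3)·S^(1/2) = (1/0.021) × 2.871 × 0.5929^(2/3) × 0.0024^(1/2) = 4.728 m³/s
V = Q/A = 4.728/2.871 = 1.646 m/s

1.65 m/s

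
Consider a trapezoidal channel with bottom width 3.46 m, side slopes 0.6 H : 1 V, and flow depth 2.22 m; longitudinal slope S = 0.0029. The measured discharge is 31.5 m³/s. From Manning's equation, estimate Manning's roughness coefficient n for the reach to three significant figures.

A = (b + z·y)·y = (3.46 + 0.6×2.22)×2.22 = 10.64 m²
P = b + 2y√(1+z²) = 3.46 + 2×2.22×√(1+0.6²) = 8.638 m
R = A/P = 10.64/8.638 = 1.232 m
n = (1/Q)·A·R^(2/3)·S^(1/2) = (1/31.5) × 10.64 × 1.149 × 0.05385 = 0.02090

0.0209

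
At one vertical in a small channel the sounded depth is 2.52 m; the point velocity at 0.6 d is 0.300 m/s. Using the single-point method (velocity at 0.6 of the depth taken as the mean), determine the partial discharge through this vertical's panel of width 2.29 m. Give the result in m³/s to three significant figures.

1.73 m³/s

v̄ = v₀.₆ = 0.300 m/s
q = v̄ × d × w = 0.3000 × 2.52 × 2.29 = 1.731 m³/s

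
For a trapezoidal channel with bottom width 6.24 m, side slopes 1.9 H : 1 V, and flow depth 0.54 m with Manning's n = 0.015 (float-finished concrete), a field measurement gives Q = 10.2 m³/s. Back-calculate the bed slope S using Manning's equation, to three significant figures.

0.00430

A = (b + z·y)·y = (6.24 + 1.9×0.54)×0.54 = 3.924 m²
P = b + 2y√(1+z²) = 6.24 + 2×0.54×√(1+1.9²) = 8.559 m
R = A/P = 3.924/8.559 = 0.4584 m
S = (Q·n / (1·A·R^(2/3)))² = (10.2×0.015 / (1×3.924×0.5945))² = 0.004302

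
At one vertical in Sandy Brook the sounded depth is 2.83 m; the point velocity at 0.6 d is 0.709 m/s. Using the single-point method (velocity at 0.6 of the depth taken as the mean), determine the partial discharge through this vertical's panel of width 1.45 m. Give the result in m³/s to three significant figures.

2.91 m³/s

v̄ = v₀.₆ = 0.709 m/s
q = v̄ × d × w = 0.7090 × 2.83 × 1.45 = 2.909 m³/s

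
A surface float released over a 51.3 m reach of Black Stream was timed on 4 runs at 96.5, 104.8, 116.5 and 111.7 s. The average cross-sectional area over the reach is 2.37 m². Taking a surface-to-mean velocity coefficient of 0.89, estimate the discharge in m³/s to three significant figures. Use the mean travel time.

1.01 m³/s

t̄ = (96.5 + 104.8 + 116.5 + 111.7) / 4 = 107.375 s
v_surface = L / t̄ = 51.3 / 107.375 = 0.4778 m/s
v_mean = 0.89 × 0.4778 = 0.4252 m/s
Q = A × v_mean = 2.37 × 0.4252 = 1.008 m³/s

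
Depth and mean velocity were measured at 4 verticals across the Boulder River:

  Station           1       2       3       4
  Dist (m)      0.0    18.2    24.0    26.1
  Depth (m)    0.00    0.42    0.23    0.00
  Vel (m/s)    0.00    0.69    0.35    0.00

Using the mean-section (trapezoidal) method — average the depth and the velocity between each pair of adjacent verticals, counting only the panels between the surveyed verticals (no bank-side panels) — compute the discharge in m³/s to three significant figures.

2.34 m³/s

Panel 1-2: Δb = 18.2 m, d̄ = (0.00+0.42)/2 = 0.21, v̄ = (0.00+0.69)/2 = 0.345 → q = 18.2×0.21×0.345 = 1.319 m³/s
Panel 2-3: Δb = 5.8 m, d̄ = (0.42+0.23)/2 = 0.325, v̄ = (0.69+0.35)/2 = 0.52 → q = 5.8×0.325×0.52 = 0.9802 m³/s
Panel 3-4: Δb = 2.1 m, d̄ = (0.23+0.00)/2 = 0.115, v̄ = (0.35+0.00)/2 = 0.175 → q = 2.1×0.115×0.175 = 0.04226 m³/s
Q = Σ q = 2.341 m³/s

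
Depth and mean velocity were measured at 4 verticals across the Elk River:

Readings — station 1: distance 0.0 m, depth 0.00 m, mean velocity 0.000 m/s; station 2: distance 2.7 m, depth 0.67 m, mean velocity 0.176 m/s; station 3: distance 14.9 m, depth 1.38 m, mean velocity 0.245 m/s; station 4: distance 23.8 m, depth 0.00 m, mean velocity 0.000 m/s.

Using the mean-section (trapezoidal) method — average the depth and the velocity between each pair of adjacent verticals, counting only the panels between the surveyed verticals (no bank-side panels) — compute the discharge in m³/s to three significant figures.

3.46 m³/s

Panel 1-2: Δb = 2.7 m, d̄ = (0.00+0.67)/2 = 0.335, v̄ = (0.000+0.176)/2 = 0.088 → q = 2.7×0.335×0.088 = 0.07960 m³/s
Panel 2-3: Δb = 12.2 m, d̄ = (0.67+1.38)/2 = 1.025, v̄ = (0.176+0.245)/2 = 0.2105 → q = 12.2×1.025×0.2105 = 2.632 m³/s
Panel 3-4: Δb = 8.9 m, d̄ = (1.38+0.00)/2 = 0.69, v̄ = (0.245+0.000)/2 = 0.1225 → q = 8.9×0.69×0.1225 = 0.7523 m³/s
Q = Σ q = 3.464 m³/s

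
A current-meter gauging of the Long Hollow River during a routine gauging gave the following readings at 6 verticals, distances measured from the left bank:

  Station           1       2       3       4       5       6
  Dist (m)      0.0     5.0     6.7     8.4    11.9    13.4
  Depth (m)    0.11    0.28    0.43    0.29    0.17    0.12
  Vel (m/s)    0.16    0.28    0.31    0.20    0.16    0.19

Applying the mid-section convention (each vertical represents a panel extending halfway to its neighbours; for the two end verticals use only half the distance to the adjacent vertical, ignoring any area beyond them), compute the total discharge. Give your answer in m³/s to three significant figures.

w_1 = (5.0 − 0.0)/2 = 2.5 m; q_1 = 0.16 × 0.11 × 2.5 = 0.04400 m³/s
w_2 = (6.7 − 0.0)/2 = 3.35 m; q_2 = 0.28 × 0.28 × 3.35 = 0.2626 m³/s
w_3 = (8.4 − 5.0)/2 = 1.7 m; q_3 = 0.31 × 0.43 × 1.7 = 0.2266 m³/s
w_4 = (11.9 − 6.7)/2 = 2.6 m; q_4 = 0.20 × 0.29 × 2.6 = 0.1508 m³/s
w_5 = (13.4 − 8.4)/2 = 2.5 m; q_5 = 0.16 × 0.17 × 2.5 = 0.06800 m³/s
w_6 = (13.4 − 11.9)/2 = 0.75 m; q_6 = 0.19 × 0.12 × 0.75 = 0.01710 m³/s
Q = Σ qᵢ = 0.7692 m³/s

0.769 m³/s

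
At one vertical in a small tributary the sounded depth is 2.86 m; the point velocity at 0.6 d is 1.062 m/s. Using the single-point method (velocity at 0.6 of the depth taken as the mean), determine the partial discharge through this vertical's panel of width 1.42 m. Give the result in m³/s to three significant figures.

v̄ = v₀.₆ = 1.062 m/s
q = v̄ × d × w = 1.062 × 2.86 × 1.42 = 4.313 m³/s

4.31 m³/s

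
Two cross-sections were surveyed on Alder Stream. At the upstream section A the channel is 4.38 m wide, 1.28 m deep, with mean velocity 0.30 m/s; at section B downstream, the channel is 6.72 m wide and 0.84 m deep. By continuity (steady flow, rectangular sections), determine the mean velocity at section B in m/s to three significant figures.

0.298 m/s

Q = A₁V₁ = (4.38×1.28) × 0.30 = 1.682 m³/s
A₂ = 6.72 × 0.84 = 5.645 m²
V₂ = Q/A₂ = 1.682/5.645 = 0.2980 m/s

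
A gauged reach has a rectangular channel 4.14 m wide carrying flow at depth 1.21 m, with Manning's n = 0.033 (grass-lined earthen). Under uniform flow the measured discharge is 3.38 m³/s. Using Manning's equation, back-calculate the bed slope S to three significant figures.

A = b·y = 4.14 × 1.21 = 5.009 m²
P = b + 2y = 4.14 + 2×1.21 = 6.560 m
R = A/P = 5.009/6.560 = 0.7636 m
S = (Q·n / (1·A·R^(2/3)))² = (3.38×0.033 / (1×5.009×0.8355))² = 0.0007103

0.000710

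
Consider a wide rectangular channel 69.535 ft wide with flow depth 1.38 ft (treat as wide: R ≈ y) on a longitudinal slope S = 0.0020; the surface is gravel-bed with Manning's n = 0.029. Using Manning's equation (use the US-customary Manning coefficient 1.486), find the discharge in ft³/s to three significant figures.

A = b·y = 69.535 × 1.38 = 95.96 ft²
Wide channel: R ≈ y = 1.38 ft
Q = (1.486/n)·A·R^(2/3)·S^(1/2) = (1.486/0.029) × 95.96 × 1.380^(2/3) × 0.0020^(1/2) = 272.6 ft³/s

273 ft³/s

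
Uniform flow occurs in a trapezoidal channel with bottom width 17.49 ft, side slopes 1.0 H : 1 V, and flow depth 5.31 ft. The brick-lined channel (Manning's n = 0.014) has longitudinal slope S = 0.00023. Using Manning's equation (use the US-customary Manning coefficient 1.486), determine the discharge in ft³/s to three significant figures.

468 ft³/s

A = (b + z·y)·y = (17.49 + 1.0×5.31)×5.31 = 121.1 ft²
P = b + 2y√(1+z²) = 17.49 + 2×5.31×√(1+1.0²) = 32.51 ft
R = A/P = 121.1/32.51 = 3.724 ft
Q = (1.486/n)·A·R^(2/3)·S^(1/2) = (1.486/0.014) × 121.1 × 3.724^(2/3) × 0.00023^(1/2) = 468.2 ft³/s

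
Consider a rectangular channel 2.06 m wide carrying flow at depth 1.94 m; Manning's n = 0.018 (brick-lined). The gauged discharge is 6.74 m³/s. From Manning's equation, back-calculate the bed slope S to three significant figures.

A = b·y = 2.06 × 1.94 = 3.996 m²
P = b + 2y = 2.06 + 2×1.94 = 5.940 m
R = A/P = 3.996/5.940 = 0.6728 m
S = (Q·n / (1·A·R^(2/3)))² = (6.74×0.018 / (1×3.996×0.7678))² = 0.001563

0.00156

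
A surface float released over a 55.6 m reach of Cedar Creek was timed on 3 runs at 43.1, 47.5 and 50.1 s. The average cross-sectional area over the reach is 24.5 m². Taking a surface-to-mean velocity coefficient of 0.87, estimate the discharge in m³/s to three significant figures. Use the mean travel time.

t̄ = (43.1 + 47.5 + 50.1) / 3 = 46.9 s
v_surface = L / t̄ = 55.6 / 46.9 = 1.186 m/s
v_mean = 0.87 × 1.186 = 1.031 m/s
Q = A × v_mean = 24.5 × 1.031 = 25.27 m³/s

25.3 m³/s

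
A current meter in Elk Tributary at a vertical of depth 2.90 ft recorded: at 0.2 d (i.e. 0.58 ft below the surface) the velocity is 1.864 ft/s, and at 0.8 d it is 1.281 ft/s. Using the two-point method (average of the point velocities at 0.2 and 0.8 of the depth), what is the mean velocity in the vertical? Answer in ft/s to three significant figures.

v̄ = (1.864 + 1.281) / 2 = 1.573 ft/s

1.57 ft/s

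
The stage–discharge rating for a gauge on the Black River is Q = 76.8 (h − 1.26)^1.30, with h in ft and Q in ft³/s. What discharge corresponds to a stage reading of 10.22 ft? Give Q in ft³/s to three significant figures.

Q = 76.8 × (10.22 − 1.26)^1.30 = 76.8 × 8.96^1.30 = 1329 ft³/s

1330 ft³/s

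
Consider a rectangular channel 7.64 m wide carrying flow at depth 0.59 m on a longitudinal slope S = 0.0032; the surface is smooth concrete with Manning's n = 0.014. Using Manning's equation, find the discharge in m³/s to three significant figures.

11.6 m³/s

A = b·y = 7.64 × 0.59 = 4.508 m²
P = b + 2y = 7.64 + 2×0.59 = 8.820 m
R = A/P = 4.508/8.820 = 0.5111 m
Q = (1/n)·A·R^(2/3)·S^(1/2) = (1/0.014) × 4.508 × 0.5111^(2/3) × 0.0032^(1/2) = 11.64 m³/s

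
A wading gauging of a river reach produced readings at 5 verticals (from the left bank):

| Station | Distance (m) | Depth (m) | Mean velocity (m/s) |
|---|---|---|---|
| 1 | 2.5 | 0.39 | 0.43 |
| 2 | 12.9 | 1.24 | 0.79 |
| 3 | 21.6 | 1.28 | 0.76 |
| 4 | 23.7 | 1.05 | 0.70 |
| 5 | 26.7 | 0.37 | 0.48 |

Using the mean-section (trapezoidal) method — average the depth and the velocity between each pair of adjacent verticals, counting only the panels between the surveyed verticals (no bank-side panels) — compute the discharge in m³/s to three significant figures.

Panel 1-2: Δb = 10.4 m, d̄ = (0.39+1.24)/2 = 0.815, v̄ = (0.43+0.79)/2 = 0.61 → q = 10.4×0.815×0.61 = 5.170 m³/s
Panel 2-3: Δb = 8.7 m, d̄ = (1.24+1.28)/2 = 1.26, v̄ = (0.79+0.76)/2 = 0.775 → q = 8.7×1.26×0.775 = 8.496 m³/s
Panel 3-4: Δb = 2.1 m, d̄ = (1.28+1.05)/2 = 1.165, v̄ = (0.76+0.70)/2 = 0.73 → q = 2.1×1.165×0.73 = 1.786 m³/s
Panel 4-5: Δb = 3 m, d̄ = (1.05+0.37)/2 = 0.71, v̄ = (0.70+0.48)/2 = 0.59 → q = 3×0.71×0.59 = 1.257 m³/s
Q = Σ q = 16.71 m³/s

16.7 m³/s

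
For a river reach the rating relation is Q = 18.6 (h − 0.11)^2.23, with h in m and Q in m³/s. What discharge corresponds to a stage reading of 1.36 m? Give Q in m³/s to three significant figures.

30.6 m³/s

Q = 18.6 × (1.36 − 0.11)^2.23 = 18.6 × 1.25^2.23 = 30.59 m³/s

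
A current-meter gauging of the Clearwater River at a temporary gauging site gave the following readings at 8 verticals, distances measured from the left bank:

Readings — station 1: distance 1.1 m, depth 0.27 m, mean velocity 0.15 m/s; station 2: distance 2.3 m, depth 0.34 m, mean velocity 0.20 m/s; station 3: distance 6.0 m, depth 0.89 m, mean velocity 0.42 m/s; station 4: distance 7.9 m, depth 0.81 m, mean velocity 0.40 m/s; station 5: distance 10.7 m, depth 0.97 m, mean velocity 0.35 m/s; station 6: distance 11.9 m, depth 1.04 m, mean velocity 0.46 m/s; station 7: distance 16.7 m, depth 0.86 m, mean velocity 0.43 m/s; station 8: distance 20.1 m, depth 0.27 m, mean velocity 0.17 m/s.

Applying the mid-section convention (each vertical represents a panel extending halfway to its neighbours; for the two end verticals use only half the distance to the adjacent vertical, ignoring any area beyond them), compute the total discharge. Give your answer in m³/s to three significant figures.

5.71 m³/s

w_1 = (2.3 − 1.1)/2 = 0.6 m; q_1 = 0.15 × 0.27 × 0.6 = 0.02430 m³/s
w_2 = (6.0 − 1.1)/2 = 2.45 m; q_2 = 0.20 × 0.34 × 2.45 = 0.1666 m³/s
w_3 = (7.9 − 2.3)/2 = 2.8 m; q_3 = 0.42 × 0.89 × 2.8 = 1.047 m³/s
w_4 = (10.7 − 6.0)/2 = 2.35 m; q_4 = 0.40 × 0.81 × 2.35 = 0.7614 m³/s
w_5 = (11.9 − 7.9)/2 = 2 m; q_5 = 0.35 × 0.97 × 2 = 0.6790 m³/s
w_6 = (16.7 − 10.7)/2 = 3 m; q_6 = 0.46 × 1.04 × 3 = 1.435 m³/s
w_7 = (20.1 − 11.9)/2 = 4.1 m; q_7 = 0.43 × 0.86 × 4.1 = 1.516 m³/s
w_8 = (20.1 − 16.7)/2 = 1.7 m; q_8 = 0.17 × 0.27 × 1.7 = 0.07803 m³/s
Q = Σ qᵢ = 5.707 m³/s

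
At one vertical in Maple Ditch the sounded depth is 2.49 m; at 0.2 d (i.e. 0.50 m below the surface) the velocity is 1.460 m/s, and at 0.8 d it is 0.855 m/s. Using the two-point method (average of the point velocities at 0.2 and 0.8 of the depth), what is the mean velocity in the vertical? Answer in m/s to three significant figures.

1.16 m/s

v̄ = (1.460 + 0.855) / 2 = 1.158 m/s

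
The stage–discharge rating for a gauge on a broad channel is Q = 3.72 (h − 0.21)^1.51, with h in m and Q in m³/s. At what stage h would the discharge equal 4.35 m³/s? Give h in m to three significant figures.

1.32 m

h − h₀ = (Q/C)^(1/b) = (4.35/3.72)^(1/1.51) = 1.109 m
h = 0.21 + 1.109 = 1.319 m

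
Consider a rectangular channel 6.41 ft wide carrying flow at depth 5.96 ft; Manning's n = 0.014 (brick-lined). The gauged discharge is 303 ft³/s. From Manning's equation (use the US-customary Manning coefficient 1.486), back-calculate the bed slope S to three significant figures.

A = b·y = 6.41 × 5.96 = 38.20 ft²
P = b + 2y = 6.41 + 2×5.96 = 18.33 ft
R = A/P = 38.20/18.33 = 2.084 ft
S = (Q·n / (1.486·A·R^(2/3)))² = (303×0.014 / (1.486×38.20×1.632))² = 0.002097

0.00210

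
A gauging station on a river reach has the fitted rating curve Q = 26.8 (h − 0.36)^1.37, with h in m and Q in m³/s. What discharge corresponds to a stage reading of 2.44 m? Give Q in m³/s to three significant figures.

Q = 26.8 × (2.44 − 0.36)^1.37 = 26.8 × 2.08^1.37 = 73.09 m³/s

73.1 m³/s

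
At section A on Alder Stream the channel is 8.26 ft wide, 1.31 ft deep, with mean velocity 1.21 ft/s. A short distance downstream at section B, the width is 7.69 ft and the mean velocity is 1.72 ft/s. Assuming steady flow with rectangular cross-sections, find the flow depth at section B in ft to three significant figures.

Q = A₁V₁ = (8.26×1.31) × 1.21 = 13.09 ft³/s
d₂ = Q/(b₂ V₂) = 13.09/(7.69×1.72) = 0.9899 ft

0.990 ft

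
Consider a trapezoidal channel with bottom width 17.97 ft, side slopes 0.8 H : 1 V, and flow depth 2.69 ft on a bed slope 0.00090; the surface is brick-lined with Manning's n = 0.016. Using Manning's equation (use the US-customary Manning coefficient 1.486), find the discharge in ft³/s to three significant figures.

A = (b + z·y)·y = (17.97 + 0.8×2.69)×2.69 = 54.13 ft²
P = b + 2y√(1+z²) = 17.97 + 2×2.69×√(1+0.8²) = 24.86 ft
R = A/P = 54.13/24.86 = 2.177 ft
Q = (1.486/n)·A·R^(2/3)·S^(1/2) = (1.486/0.016) × 54.13 × 2.177^(2/3) × 0.00090^(1/2) = 253.4 ft³/s

253 ft³/s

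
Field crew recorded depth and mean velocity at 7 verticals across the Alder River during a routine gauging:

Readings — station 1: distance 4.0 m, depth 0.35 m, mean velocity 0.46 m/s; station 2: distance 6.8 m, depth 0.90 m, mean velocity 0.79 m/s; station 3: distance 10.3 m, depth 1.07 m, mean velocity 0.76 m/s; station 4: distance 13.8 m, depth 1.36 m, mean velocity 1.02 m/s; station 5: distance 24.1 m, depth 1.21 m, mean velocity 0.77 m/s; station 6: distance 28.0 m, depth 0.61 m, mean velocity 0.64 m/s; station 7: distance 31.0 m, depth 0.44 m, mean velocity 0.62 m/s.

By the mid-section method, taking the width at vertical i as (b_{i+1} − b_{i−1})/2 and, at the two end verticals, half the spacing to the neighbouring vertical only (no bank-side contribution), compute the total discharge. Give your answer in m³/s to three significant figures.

23.3 m³/s

w_1 = (6.8 − 4.0)/2 = 1.4 m; q_1 = 0.46 × 0.35 × 1.4 = 0.2254 m³/s
w_2 = (10.3 − 4.0)/2 = 3.15 m; q_2 = 0.79 × 0.90 × 3.15 = 2.240 m³/s
w_3 = (13.8 − 6.8)/2 = 3.5 m; q_3 = 0.76 × 1.07 × 3.5 = 2.846 m³/s
w_4 = (24.1 − 10.3)/2 = 6.9 m; q_4 = 1.02 × 1.36 × 6.9 = 9.572 m³/s
w_5 = (28.0 − 13.8)/2 = 7.1 m; q_5 = 0.77 × 1.21 × 7.1 = 6.615 m³/s
w_6 = (31.0 − 24.1)/2 = 3.45 m; q_6 = 0.64 × 0.61 × 3.45 = 1.347 m³/s
w_7 = (31.0 − 28.0)/2 = 1.5 m; q_7 = 0.62 × 0.44 × 1.5 = 0.4092 m³/s
Q = Σ qᵢ = 23.25 m³/s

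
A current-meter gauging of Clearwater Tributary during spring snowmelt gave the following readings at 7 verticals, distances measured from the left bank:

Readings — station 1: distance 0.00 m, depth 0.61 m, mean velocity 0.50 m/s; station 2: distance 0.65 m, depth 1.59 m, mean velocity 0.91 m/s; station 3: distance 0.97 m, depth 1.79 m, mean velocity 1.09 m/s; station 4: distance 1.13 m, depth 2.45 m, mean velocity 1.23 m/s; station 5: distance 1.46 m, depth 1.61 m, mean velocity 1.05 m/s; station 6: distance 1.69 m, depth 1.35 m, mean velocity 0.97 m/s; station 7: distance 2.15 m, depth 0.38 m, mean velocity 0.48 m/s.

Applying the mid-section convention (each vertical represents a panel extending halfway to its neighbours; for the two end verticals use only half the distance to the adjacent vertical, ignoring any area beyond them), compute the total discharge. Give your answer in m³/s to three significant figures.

2.97 m³/s

w_1 = (0.65 − 0.00)/2 = 0.325 m; q_1 = 0.50 × 0.61 × 0.325 = 0.09913 m³/s
w_2 = (0.97 − 0.00)/2 = 0.485 m; q_2 = 0.91 × 1.59 × 0.485 = 0.7017 m³/s
w_3 = (1.13 − 0.65)/2 = 0.24 m; q_3 = 1.09 × 1.79 × 0.24 = 0.4683 m³/s
w_4 = (1.46 − 0.97)/2 = 0.245 m; q_4 = 1.23 × 2.45 × 0.245 = 0.7383 m³/s
w_5 = (1.69 − 1.13)/2 = 0.28 m; q_5 = 1.05 × 1.61 × 0.28 = 0.4733 m³/s
w_6 = (2.15 − 1.46)/2 = 0.345 m; q_6 = 0.97 × 1.35 × 0.345 = 0.4518 m³/s
w_7 = (2.15 − 1.69)/2 = 0.23 m; q_7 = 0.48 × 0.38 × 0.23 = 0.04195 m³/s
Q = Σ qᵢ = 2.975 m³/s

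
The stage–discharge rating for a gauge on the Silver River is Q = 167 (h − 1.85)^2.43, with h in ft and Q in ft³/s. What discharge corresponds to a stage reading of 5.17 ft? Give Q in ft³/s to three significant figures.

Q = 167 × (5.17 − 1.85)^2.43 = 167 × 3.32^2.43 = 3084 ft³/s

3080 ft³/s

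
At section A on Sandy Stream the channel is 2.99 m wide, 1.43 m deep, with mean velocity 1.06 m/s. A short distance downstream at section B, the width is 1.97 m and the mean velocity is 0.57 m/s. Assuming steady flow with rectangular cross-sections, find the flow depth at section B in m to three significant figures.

4.04 m

Q = A₁V₁ = (2.99×1.43) × 1.06 = 4.532 m³/s
d₂ = Q/(b₂ V₂) = 4.532/(1.97×0.57) = 4.036 m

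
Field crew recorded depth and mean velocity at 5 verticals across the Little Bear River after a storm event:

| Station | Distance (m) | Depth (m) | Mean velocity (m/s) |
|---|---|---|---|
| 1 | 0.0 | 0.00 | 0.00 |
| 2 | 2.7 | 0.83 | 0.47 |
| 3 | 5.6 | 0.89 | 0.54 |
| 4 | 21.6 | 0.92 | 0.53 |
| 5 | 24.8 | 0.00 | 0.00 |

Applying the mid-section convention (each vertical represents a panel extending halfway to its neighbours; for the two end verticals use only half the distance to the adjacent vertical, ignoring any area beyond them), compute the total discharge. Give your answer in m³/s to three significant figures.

w_2 = (5.6 − 0.0)/2 = 2.8 m; q_2 = 0.47 × 0.83 × 2.8 = 1.092 m³/s
w_3 = (21.6 − 2.7)/2 = 9.45 m; q_3 = 0.54 × 0.89 × 9.45 = 4.542 m³/s
w_4 = (24.8 − 5.6)/2 = 9.6 m; q_4 = 0.53 × 0.92 × 9.6 = 4.681 m³/s
Stations 1, 5 contribute zero (depth or velocity is 0).
Q = Σ qᵢ = 10.31 m³/s

10.3 m³/s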